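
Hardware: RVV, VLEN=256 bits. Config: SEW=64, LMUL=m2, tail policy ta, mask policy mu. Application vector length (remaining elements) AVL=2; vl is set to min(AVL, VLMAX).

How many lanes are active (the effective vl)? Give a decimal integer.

VLMAX = VLEN×LMUL/SEW = 256×2/64 = 8
AVL=2 ≤ VLMAX=8, so vl = 2

vl = 2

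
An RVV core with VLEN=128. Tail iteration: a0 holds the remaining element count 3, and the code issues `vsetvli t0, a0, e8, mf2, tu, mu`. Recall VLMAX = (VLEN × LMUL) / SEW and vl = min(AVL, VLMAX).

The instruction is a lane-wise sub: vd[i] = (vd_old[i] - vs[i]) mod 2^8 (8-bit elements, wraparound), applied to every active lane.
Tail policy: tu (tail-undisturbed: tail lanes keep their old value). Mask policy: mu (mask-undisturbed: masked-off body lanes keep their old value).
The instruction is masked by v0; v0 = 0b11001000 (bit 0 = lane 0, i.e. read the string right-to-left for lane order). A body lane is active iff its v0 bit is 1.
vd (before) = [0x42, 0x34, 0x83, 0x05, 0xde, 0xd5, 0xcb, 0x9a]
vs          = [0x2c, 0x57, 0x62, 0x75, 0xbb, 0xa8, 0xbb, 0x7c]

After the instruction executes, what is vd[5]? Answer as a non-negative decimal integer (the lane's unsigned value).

lanes per group: 128·1/2/8 = 8
AVL=3 ≤ VLMAX=8, so vl = 3
  i=0: mask-off/keep → 66
  i=1: mask-off/keep → 52
  i=2: mask-off/keep → 131
  i=3: tail/keep → 5
  i=4: tail/keep → 222
  i=5: tail/keep → 213
  i=6: tail/keep → 203
  i=7: tail/keep → 154

vd[5] = 213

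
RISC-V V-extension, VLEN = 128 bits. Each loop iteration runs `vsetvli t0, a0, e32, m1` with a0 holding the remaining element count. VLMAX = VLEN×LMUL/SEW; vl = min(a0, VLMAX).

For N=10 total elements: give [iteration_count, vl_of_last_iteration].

[iterations, last_vl] = [3, 2]

VLMAX = VLEN×LMUL/SEW = 128×1/32 = 4
N=10: ⌈10/4⌉ = 3 iters; last vl = 10 − 2×4 = 2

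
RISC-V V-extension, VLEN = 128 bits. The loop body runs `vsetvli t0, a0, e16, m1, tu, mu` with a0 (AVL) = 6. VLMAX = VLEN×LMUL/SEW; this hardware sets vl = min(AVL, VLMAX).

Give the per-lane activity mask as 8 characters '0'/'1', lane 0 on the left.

VLMAX = VLEN×LMUL/SEW = 128×1/16 = 8
vl = min(AVL, VLMAX) = min(6, 8) = 6
bits (lane 0 leftmost): 11111100

predicate = 11111100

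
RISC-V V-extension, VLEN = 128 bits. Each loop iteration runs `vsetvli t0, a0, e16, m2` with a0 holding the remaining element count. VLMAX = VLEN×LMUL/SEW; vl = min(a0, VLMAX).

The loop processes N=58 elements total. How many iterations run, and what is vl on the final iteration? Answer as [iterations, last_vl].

[iterations, last_vl] = [4, 10]

lanes per group: 128·2/16 = 16
iterations = ceil(58/16) = 4; final-pass vl = 10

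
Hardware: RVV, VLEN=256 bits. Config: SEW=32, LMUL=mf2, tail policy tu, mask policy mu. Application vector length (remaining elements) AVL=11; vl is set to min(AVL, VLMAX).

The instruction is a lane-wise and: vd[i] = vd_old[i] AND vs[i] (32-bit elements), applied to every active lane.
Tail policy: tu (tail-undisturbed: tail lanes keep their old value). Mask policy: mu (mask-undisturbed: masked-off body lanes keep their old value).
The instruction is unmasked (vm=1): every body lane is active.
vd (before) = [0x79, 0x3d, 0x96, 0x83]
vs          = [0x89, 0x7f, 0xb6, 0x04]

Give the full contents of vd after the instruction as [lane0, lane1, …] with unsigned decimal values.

VLMAX = (256 × 1/2) / 32 = 4 lanes
AVL=11 > VLMAX=4, so vl = 4
[0] and(0x79,0x89) = 0x09
[1] and(0x3d,0x7f) = 0x3d
[2] and(0x96,0xb6) = 0x96
[3] and(0x83,0x04) = 0x00

vd = [9, 61, 150, 0]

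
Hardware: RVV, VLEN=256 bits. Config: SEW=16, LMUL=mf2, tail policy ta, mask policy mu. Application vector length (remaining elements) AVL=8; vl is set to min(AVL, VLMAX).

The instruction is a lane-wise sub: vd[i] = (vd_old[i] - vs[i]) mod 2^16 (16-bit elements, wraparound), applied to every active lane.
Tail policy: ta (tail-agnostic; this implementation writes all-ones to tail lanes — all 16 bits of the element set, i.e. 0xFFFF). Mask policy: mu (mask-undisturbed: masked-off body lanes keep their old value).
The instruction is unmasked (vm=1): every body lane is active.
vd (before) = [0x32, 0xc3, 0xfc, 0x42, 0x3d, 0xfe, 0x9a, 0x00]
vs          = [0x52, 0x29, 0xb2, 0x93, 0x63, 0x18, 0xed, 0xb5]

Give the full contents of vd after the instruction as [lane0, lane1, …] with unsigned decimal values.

VLMAX = (256 × 1/2) / 16 = 8 lanes
vl ← min(8, 8) = 8
[0] sub(0x32,0x52) = 0xffe0
[1] sub(0xc3,0x29) = 0x9a
[2] sub(0xfc,0xb2) = 0x4a
[3] sub(0x42,0x93) = 0xffaf
[4] sub(0x3d,0x63) = 0xffda
[5] sub(0xfe,0x18) = 0xe6
[6] sub(0x9a,0xed) = 0xffad
[7] sub(0x00,0xb5) = 0xff4b

vd = [65504, 154, 74, 65455, 65498, 230, 65453, 65355]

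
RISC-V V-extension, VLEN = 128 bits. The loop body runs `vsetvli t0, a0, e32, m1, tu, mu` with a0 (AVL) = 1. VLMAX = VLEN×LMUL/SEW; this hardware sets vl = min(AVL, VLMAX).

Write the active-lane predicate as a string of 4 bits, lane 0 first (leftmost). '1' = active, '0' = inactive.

predicate = 1000

VLMAX = VLEN×LMUL/SEW = 128×1/32 = 4
vl ← min(1, 4) = 1
bits (lane 0 leftmost): 1000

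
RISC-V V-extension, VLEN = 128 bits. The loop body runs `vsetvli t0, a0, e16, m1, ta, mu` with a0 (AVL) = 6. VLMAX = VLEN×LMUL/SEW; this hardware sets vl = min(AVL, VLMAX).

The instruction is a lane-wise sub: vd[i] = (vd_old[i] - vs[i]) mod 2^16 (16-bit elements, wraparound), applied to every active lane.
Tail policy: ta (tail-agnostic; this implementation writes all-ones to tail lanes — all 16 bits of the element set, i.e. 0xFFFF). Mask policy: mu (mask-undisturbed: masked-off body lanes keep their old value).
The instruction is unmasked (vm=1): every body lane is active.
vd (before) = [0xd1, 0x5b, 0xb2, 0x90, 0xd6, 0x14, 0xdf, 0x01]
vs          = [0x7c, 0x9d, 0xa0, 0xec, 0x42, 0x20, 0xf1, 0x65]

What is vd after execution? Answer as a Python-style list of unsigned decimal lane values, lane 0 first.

vd = [85, 65470, 18, 65444, 148, 65524, 65535, 65535]

lanes per group: 128·1/16 = 8
vl = min(AVL, VLMAX) = min(6, 8) = 6
lane  0: sub(0xd1,0x7c) ⇒ 0x55
lane  1: sub(0x5b,0x9d) ⇒ 0xffbe
lane  2: sub(0xb2,0xa0) ⇒ 0x12
lane  3: sub(0x90,0xec) ⇒ 0xffa4
lane  4: sub(0xd6,0x42) ⇒ 0x94
lane  5: sub(0x14,0x20) ⇒ 0xfff4
lane  6: tail/ones ⇒ 0xffff
lane  7: tail/ones ⇒ 0xffff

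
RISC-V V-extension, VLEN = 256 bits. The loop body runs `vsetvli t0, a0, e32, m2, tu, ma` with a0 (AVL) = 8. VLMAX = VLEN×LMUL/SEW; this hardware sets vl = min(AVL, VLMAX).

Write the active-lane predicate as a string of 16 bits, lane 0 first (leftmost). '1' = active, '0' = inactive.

VLMAX = VLEN×LMUL/SEW = 256×2/32 = 16
vl = min(AVL, VLMAX) = min(8, 16) = 8
bits (lane 0 leftmost): 1111111100000000

predicate = 1111111100000000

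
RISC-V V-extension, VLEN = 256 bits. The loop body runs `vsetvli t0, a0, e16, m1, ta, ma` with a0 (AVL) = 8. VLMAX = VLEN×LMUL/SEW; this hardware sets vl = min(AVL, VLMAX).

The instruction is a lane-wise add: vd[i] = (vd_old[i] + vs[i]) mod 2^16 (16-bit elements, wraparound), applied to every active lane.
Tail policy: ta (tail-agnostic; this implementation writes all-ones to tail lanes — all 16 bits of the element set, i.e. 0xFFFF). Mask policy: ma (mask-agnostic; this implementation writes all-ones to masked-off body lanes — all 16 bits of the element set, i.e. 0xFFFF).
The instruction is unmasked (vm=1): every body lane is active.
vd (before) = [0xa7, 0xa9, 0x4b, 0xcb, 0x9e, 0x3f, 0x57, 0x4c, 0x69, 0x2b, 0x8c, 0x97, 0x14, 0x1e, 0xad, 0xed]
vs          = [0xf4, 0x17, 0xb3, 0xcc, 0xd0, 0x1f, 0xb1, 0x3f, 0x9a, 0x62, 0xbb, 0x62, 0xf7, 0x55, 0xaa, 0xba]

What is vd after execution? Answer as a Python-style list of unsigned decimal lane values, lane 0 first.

vd = [411, 192, 254, 407, 366, 94, 264, 139, 65535, 65535, 65535, 65535, 65535, 65535, 65535, 65535]

lanes per group: 256·1/16 = 16
vl ← min(8, 16) = 8
lane  0: add(0xa7,0xf4) ⇒ 0x19b
lane  1: add(0xa9,0x17) ⇒ 0xc0
lane  2: add(0x4b,0xb3) ⇒ 0xfe
lane  3: add(0xcb,0xcc) ⇒ 0x197
lane  4: add(0x9e,0xd0) ⇒ 0x16e
lane  5: add(0x3f,0x1f) ⇒ 0x5e
lane  6: add(0x57,0xb1) ⇒ 0x108
lane  7: add(0x4c,0x3f) ⇒ 0x8b
lane  8: tail/ones ⇒ 0xffff
lane  9: tail/ones ⇒ 0xffff
lane 10: tail/ones ⇒ 0xffff
lane 11: tail/ones ⇒ 0xffff
lane 12: tail/ones ⇒ 0xffff
lane 13: tail/ones ⇒ 0xffff
lane 14: tail/ones ⇒ 0xffff
lane 15: tail/ones ⇒ 0xffff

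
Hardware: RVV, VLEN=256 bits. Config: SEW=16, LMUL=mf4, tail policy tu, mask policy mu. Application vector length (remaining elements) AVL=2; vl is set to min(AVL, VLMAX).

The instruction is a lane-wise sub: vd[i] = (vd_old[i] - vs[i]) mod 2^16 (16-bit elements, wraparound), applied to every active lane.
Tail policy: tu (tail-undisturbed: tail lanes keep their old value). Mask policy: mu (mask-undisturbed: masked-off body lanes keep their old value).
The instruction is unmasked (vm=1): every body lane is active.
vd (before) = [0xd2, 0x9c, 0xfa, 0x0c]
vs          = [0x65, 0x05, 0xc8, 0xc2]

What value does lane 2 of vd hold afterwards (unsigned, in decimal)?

VLMAX = (256 × 1/4) / 16 = 4 lanes
vl ← min(2, 4) = 2
  i=0: sub(0xd2,0x65) → 109
  i=1: sub(0x9c,0x05) → 151
  i=2: tail/keep → 250
  i=3: tail/keep → 12

vd[2] = 250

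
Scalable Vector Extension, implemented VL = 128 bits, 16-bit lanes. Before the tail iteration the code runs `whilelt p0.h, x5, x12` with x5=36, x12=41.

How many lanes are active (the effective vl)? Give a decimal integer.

register lanes = 128/16 = 8
whilelt: lane j active iff 36+j < 41 → j < 5 → 5 active

vl = 5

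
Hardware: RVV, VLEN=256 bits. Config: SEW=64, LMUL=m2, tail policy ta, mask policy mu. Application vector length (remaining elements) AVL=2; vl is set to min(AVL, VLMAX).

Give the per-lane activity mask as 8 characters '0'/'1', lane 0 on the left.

predicate = 11000000

lanes per group: 256·2/64 = 8
vl ← min(2, 8) = 2
bits (lane 0 leftmost): 11000000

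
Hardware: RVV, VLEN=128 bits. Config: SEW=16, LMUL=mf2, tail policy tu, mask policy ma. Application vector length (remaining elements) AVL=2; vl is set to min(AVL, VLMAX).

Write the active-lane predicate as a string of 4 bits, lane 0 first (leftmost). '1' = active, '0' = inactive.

lanes per group: 128·1/2/16 = 4
vl = min(AVL, VLMAX) = min(2, 4) = 2
bits (lane 0 leftmost): 1100

predicate = 1100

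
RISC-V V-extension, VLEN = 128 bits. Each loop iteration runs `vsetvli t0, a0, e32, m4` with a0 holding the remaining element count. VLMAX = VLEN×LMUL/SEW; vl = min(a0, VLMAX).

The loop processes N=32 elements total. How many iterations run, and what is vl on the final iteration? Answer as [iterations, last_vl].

VLMAX = (128 × 4) / 32 = 16 lanes
iterations = ceil(32/16) = 2; final-pass vl = 16

[iterations, last_vl] = [2, 16]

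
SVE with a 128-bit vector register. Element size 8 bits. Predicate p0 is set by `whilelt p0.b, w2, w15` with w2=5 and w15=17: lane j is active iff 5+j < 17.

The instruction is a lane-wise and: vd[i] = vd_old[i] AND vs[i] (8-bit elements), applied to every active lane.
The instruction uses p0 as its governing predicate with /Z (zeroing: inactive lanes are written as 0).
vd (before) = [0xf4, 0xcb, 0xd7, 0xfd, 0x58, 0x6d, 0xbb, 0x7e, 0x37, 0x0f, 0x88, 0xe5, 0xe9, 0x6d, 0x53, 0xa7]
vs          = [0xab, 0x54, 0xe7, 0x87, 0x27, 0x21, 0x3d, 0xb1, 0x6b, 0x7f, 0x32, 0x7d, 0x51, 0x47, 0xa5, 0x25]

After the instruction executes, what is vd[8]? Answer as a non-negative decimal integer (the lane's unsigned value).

vd[8] = 35

128-bit reg / 8-bit elem → 16 lanes
active while 5+j < 17, i.e. j ∈ [0,12) capped at 16 ⇒ 12
[0] and(0xf4,0xab) = 0xa0
[1] and(0xcb,0x54) = 0x40
[2] and(0xd7,0xe7) = 0xc7
[3] and(0xfd,0x87) = 0x85
[4] and(0x58,0x27) = 0x00
[5] and(0x6d,0x21) = 0x21
[6] and(0xbb,0x3d) = 0x39
[7] and(0x7e,0xb1) = 0x30
[8] and(0x37,0x6b) = 0x23
[9] and(0x0f,0x7f) = 0x0f
[10] and(0x88,0x32) = 0x00
[11] and(0xe5,0x7d) = 0x65
[12] tail/zero = 0x00
[13] tail/zero = 0x00
[14] tail/zero = 0x00
[15] tail/zero = 0x00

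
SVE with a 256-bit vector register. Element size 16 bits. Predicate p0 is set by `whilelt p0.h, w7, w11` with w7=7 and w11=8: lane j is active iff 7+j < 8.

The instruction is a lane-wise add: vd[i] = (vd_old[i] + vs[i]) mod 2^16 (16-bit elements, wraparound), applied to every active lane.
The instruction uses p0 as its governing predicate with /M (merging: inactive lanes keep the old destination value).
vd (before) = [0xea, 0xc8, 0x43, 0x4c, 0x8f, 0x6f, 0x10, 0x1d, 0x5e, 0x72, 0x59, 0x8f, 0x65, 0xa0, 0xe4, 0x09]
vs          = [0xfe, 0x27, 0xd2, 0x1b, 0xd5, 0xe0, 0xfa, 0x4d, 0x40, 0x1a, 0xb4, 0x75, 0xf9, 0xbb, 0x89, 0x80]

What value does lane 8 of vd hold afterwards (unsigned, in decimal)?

vd[8] = 94

lane count: 256 div 16 = 16
active while 7+j < 8, i.e. j ∈ [0,1) capped at 16 ⇒ 1
  i=0: add(0xea,0xfe) → 488
  i=1: tail/keep → 200
  i=2: tail/keep → 67
  i=3: tail/keep → 76
  i=4: tail/keep → 143
  i=5: tail/keep → 111
  i=6: tail/keep → 16
  i=7: tail/keep → 29
  i=8: tail/keep → 94
  i=9: tail/keep → 114
  i=10: tail/keep → 89
  i=11: tail/keep → 143
  i=12: tail/keep → 101
  i=13: tail/keep → 160
  i=14: tail/keep → 228
  i=15: tail/keep → 9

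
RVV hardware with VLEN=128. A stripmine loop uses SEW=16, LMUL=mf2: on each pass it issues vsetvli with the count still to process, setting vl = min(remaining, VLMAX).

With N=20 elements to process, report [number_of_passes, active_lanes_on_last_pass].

lanes per group: 128·1/2/16 = 4
20 elements at 4/iter → 5 passes, remainder 4 on the last

[iterations, last_vl] = [5, 4]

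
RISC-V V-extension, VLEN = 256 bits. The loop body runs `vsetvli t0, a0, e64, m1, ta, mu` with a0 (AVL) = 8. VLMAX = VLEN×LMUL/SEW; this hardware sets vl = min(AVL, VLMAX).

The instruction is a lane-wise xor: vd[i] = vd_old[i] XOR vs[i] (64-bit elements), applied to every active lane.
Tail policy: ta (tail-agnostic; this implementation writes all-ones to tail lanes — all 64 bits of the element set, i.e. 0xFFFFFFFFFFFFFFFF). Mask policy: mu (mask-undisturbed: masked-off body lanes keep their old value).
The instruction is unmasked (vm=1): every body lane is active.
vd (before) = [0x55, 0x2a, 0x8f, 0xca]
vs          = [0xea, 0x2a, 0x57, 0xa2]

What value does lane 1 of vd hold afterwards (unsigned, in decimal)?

vd[1] = 0

lanes per group: 256·1/64 = 4
AVL=8 > VLMAX=4, so vl = 4
lane  0: xor(0x55,0xea) ⇒ 0xbf
lane  1: xor(0x2a,0x2a) ⇒ 0x00
lane  2: xor(0x8f,0x57) ⇒ 0xd8
lane  3: xor(0xca,0xa2) ⇒ 0x68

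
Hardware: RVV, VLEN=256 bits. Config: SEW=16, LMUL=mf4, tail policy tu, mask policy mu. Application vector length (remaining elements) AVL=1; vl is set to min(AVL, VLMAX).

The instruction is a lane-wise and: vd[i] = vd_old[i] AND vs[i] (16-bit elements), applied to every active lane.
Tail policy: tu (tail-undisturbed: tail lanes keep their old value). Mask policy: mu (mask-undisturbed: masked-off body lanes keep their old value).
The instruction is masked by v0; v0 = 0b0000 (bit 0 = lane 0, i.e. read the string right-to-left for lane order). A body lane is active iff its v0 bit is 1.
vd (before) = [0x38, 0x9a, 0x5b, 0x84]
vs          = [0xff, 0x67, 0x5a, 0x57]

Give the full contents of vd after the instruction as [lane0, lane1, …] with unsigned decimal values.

vd = [56, 154, 91, 132]

VLMAX = VLEN×LMUL/SEW = 256×1/4/16 = 4
vl = min(AVL, VLMAX) = min(1, 4) = 1
[0] mask-off/keep = 0x38
[1] tail/keep = 0x9a
[2] tail/keep = 0x5b
[3] tail/keep = 0x84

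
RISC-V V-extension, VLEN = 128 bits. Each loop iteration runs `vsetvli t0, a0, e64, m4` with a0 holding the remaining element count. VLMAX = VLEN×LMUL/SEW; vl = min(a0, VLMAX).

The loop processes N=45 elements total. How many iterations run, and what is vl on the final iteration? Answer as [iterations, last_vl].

[iterations, last_vl] = [6, 5]

VLMAX = VLEN×LMUL/SEW = 128×4/64 = 8
45 elements at 8/iter → 6 passes, remainder 5 on the last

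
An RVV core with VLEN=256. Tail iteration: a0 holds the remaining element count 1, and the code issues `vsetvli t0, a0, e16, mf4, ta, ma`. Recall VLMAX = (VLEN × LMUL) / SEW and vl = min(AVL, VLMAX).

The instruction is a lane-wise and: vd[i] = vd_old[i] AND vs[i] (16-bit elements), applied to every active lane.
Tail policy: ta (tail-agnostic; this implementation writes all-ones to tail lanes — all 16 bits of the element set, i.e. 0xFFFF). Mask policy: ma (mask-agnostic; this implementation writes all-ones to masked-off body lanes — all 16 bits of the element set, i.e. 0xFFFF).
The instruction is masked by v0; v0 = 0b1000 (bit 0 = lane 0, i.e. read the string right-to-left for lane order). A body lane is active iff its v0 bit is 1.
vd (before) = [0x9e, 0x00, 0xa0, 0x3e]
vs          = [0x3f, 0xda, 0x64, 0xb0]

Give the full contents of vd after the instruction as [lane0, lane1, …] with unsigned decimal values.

vd = [65535, 65535, 65535, 65535]

VLMAX = VLEN×LMUL/SEW = 256×1/4/16 = 4
AVL=1 ≤ VLMAX=4, so vl = 1
  i=0: mask-off/ones → 65535
  i=1: tail/ones → 65535
  i=2: tail/ones → 65535
  i=3: tail/ones → 65535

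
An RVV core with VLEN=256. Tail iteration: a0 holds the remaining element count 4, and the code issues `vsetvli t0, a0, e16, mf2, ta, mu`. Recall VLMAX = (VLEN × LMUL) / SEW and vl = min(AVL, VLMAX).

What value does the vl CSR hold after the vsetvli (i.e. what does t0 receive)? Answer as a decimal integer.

vl = 4

VLMAX = (256 × 1/2) / 16 = 8 lanes
vl ← min(4, 8) = 4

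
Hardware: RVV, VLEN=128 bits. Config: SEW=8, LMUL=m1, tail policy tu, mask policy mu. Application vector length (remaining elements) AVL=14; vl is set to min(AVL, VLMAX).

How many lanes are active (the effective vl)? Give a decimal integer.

VLMAX = VLEN×LMUL/SEW = 128×1/8 = 16
AVL=14 ≤ VLMAX=16, so vl = 14

vl = 14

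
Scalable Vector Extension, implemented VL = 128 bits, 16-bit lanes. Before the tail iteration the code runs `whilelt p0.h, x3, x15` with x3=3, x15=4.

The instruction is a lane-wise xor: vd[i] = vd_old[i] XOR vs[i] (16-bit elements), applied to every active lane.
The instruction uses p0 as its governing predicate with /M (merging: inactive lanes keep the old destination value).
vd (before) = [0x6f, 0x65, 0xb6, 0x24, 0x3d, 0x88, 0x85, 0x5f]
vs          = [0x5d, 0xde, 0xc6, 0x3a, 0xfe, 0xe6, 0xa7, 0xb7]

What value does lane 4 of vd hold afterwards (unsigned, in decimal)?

vd[4] = 61

128-bit reg / 16-bit elem → 8 lanes
whilelt: lane j active iff 3+j < 4 → j < 1 → 1 active
lane  0: xor(0x6f,0x5d) ⇒ 0x32
lane  1: tail/keep ⇒ 0x65
lane  2: tail/keep ⇒ 0xb6
lane  3: tail/keep ⇒ 0x24
lane  4: tail/keep ⇒ 0x3d
lane  5: tail/keep ⇒ 0x88
lane  6: tail/keep ⇒ 0x85
lane  7: tail/keep ⇒ 0x5f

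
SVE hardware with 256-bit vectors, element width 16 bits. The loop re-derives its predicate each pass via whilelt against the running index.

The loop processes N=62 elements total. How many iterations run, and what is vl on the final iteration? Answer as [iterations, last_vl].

[iterations, last_vl] = [4, 14]

register lanes = 256/16 = 16
iterations = ceil(62/16) = 4; final-pass vl = 14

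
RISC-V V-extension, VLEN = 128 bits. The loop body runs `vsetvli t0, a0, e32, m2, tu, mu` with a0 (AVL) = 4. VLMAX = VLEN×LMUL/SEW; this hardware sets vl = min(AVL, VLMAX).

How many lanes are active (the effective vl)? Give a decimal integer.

vl = 4

VLMAX = VLEN×LMUL/SEW = 128×2/32 = 8
AVL=4 ≤ VLMAX=8, so vl = 4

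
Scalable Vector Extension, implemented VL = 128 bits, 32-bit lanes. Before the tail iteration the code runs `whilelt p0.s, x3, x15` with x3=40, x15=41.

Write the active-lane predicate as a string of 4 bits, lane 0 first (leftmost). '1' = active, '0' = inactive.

predicate = 1000

128-bit reg / 32-bit elem → 4 lanes
p0[j] = (40+j < 41); true for j=0..0 → 1 lanes set
bits (lane 0 leftmost): 1000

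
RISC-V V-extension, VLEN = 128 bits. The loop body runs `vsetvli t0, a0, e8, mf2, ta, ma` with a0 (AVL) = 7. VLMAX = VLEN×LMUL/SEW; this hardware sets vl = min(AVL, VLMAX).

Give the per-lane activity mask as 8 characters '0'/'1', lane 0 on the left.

predicate = 11111110

VLMAX = VLEN×LMUL/SEW = 128×1/2/8 = 8
vl = min(AVL, VLMAX) = min(7, 8) = 7
bits (lane 0 leftmost): 11111110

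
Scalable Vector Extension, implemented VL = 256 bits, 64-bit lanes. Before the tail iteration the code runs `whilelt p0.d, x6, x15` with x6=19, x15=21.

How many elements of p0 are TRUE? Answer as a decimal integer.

vl = 2

lane count: 256 div 64 = 4
whilelt: lane j active iff 19+j < 21 → j < 2 → 2 active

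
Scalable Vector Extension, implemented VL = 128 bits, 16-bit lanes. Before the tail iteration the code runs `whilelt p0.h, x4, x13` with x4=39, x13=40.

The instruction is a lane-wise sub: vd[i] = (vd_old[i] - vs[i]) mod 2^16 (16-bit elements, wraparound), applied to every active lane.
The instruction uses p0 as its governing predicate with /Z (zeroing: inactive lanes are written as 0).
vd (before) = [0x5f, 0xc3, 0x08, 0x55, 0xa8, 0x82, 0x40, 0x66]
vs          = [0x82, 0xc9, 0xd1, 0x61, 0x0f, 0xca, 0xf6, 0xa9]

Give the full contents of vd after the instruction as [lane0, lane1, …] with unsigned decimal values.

vd = [65501, 0, 0, 0, 0, 0, 0, 0]

register lanes = 128/16 = 8
whilelt: lane j active iff 39+j < 40 → j < 1 → 1 active
[0] sub(0x5f,0x82) = 0xffdd
[1] tail/zero = 0x00
[2] tail/zero = 0x00
[3] tail/zero = 0x00
[4] tail/zero = 0x00
[5] tail/zero = 0x00
[6] tail/zero = 0x00
[7] tail/zero = 0x00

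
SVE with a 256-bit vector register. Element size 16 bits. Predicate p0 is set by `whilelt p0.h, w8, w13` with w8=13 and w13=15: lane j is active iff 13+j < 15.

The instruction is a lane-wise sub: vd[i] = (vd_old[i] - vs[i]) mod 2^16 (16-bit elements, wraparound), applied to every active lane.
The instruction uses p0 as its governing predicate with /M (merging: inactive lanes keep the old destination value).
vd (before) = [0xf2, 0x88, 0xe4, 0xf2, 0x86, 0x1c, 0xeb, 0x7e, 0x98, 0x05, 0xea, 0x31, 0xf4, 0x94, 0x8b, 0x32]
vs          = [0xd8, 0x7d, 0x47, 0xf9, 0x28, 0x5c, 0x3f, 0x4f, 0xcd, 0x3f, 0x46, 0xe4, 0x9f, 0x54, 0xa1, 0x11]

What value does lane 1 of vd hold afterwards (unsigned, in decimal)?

256-bit reg / 16-bit elem → 16 lanes
whilelt: lane j active iff 13+j < 15 → j < 2 → 2 active
[0] sub(0xf2,0xd8) = 0x1a
[1] sub(0x88,0x7d) = 0x0b
[2] tail/keep = 0xe4
[3] tail/keep = 0xf2
[4] tail/keep = 0x86
[5] tail/keep = 0x1c
[6] tail/keep = 0xeb
[7] tail/keep = 0x7e
[8] tail/keep = 0x98
[9] tail/keep = 0x05
[10] tail/keep = 0xea
[11] tail/keep = 0x31
[12] tail/keep = 0xf4
[13] tail/keep = 0x94
[14] tail/keep = 0x8b
[15] tail/keep = 0x32

vd[1] = 11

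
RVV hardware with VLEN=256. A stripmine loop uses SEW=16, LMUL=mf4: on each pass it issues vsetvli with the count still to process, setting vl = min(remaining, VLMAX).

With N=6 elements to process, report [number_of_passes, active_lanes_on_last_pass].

VLMAX = (256 × 1/4) / 16 = 4 lanes
6 elements at 4/iter → 2 passes, remainder 2 on the last

[iterations, last_vl] = [2, 2]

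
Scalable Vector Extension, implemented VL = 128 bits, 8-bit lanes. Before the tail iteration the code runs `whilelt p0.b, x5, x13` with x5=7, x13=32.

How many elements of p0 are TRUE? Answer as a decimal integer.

vl = 16

128-bit reg / 8-bit elem → 16 lanes
whilelt: lane j active iff 7+j < 32 → j < 25 → 16 active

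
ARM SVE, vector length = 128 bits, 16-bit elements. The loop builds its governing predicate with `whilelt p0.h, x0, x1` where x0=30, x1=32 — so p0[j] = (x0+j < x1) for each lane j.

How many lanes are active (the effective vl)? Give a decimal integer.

vl = 2

lane count: 128 div 16 = 8
p0[j] = (30+j < 32); true for j=0..1 → 2 lanes set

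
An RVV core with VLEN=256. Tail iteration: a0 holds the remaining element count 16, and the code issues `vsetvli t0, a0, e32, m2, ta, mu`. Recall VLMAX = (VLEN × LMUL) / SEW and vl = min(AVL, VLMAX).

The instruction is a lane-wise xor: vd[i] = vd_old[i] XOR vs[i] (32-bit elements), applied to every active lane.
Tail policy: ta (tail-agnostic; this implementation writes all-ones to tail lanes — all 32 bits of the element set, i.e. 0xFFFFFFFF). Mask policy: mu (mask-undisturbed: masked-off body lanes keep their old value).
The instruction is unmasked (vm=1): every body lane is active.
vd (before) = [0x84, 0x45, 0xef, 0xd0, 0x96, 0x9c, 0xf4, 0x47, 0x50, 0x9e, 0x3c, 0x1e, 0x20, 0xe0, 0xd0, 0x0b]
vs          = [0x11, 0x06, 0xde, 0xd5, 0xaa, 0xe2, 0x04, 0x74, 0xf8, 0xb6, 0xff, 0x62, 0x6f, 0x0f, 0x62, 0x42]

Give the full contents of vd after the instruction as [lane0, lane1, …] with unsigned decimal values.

lanes per group: 256·2/32 = 16
vl = min(AVL, VLMAX) = min(16, 16) = 16
  i=0: xor(0x84,0x11) → 149
  i=1: xor(0x45,0x06) → 67
  i=2: xor(0xef,0xde) → 49
  i=3: xor(0xd0,0xd5) → 5
  i=4: xor(0x96,0xaa) → 60
  i=5: xor(0x9c,0xe2) → 126
  i=6: xor(0xf4,0x04) → 240
  i=7: xor(0x47,0x74) → 51
  i=8: xor(0x50,0xf8) → 168
  i=9: xor(0x9e,0xb6) → 40
  i=10: xor(0x3c,0xff) → 195
  i=11: xor(0x1e,0x62) → 124
  i=12: xor(0x20,0x6f) → 79
  i=13: xor(0xe0,0x0f) → 239
  i=14: xor(0xd0,0x62) → 178
  i=15: xor(0x0b,0x42) → 73

vd = [149, 67, 49, 5, 60, 126, 240, 51, 168, 40, 195, 124, 79, 239, 178, 73]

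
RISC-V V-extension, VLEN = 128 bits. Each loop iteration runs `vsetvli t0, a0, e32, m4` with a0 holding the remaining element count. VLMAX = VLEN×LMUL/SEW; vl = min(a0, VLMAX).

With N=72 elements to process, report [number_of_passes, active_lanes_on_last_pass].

[iterations, last_vl] = [5, 8]

VLMAX = (128 × 4) / 32 = 16 lanes
iterations = ceil(72/16) = 5; final-pass vl = 8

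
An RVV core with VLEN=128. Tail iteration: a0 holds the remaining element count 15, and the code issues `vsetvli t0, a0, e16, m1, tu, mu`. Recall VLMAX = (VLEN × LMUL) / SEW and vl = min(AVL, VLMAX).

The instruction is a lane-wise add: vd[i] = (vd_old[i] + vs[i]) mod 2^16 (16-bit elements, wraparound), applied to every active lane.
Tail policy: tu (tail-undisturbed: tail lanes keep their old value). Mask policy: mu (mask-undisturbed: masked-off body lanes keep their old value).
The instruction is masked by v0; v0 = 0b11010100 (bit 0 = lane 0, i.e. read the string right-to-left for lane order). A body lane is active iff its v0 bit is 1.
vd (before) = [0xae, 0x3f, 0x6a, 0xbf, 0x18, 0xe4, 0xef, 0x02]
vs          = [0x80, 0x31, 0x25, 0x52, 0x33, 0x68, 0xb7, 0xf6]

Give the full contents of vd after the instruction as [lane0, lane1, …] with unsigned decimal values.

VLMAX = (128 × 1) / 16 = 8 lanes
vl ← min(15, 8) = 8
lane  0: mask-off/keep ⇒ 0xae
lane  1: mask-off/keep ⇒ 0x3f
lane  2: add(0x6a,0x25) ⇒ 0x8f
lane  3: mask-off/keep ⇒ 0xbf
lane  4: add(0x18,0x33) ⇒ 0x4b
lane  5: mask-off/keep ⇒ 0xe4
lane  6: add(0xef,0xb7) ⇒ 0x1a6
lane  7: add(0x02,0xf6) ⇒ 0xf8

vd = [174, 63, 143, 191, 75, 228, 422, 248]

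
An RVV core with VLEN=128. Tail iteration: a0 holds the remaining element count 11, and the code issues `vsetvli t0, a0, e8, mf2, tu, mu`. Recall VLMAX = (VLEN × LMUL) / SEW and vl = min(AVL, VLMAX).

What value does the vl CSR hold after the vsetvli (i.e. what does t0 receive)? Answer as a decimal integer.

VLMAX = VLEN×LMUL/SEW = 128×1/2/8 = 8
vl = min(AVL, VLMAX) = min(11, 8) = 8

vl = 8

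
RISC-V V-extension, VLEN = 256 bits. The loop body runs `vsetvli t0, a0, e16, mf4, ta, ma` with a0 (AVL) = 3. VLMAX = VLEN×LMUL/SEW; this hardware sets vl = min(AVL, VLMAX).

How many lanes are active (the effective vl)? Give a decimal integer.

VLMAX = VLEN×LMUL/SEW = 256×1/4/16 = 4
AVL=3 ≤ VLMAX=4, so vl = 3

vl = 3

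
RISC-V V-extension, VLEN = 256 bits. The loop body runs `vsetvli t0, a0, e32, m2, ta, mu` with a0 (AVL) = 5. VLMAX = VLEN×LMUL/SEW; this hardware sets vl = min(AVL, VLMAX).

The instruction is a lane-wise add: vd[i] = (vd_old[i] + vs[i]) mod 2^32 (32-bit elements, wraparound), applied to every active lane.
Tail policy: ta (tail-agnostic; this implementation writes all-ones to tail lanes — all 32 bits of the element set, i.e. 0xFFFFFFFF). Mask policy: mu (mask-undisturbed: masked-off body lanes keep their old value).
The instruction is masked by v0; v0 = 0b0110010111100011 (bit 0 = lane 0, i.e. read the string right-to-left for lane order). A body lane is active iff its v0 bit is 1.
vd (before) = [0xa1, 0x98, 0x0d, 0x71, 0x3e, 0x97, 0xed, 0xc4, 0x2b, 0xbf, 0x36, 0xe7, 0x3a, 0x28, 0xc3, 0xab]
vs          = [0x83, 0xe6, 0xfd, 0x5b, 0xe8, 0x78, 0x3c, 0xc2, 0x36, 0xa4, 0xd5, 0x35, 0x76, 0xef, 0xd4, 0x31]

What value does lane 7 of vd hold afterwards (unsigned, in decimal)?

VLMAX = VLEN×LMUL/SEW = 256×2/32 = 16
vl ← min(5, 16) = 5
vd[0] add(0xa1,0x83) -> 0x124
vd[1] add(0x98,0xe6) -> 0x17e
vd[2] mask-off/keep -> 0x0d
vd[3] mask-off/keep -> 0x71
vd[4] mask-off/keep -> 0x3e
vd[5] tail/ones -> 0xffffffff
vd[6] tail/ones -> 0xffffffff
vd[7] tail/ones -> 0xffffffff
vd[8] tail/ones -> 0xffffffff
vd[9] tail/ones -> 0xffffffff
vd[10] tail/ones -> 0xffffffff
vd[11] tail/ones -> 0xffffffff
vd[12] tail/ones -> 0xffffffff
vd[13] tail/ones -> 0xffffffff
vd[14] tail/ones -> 0xffffffff
vd[15] tail/ones -> 0xffffffff

vd[7] = 4294967295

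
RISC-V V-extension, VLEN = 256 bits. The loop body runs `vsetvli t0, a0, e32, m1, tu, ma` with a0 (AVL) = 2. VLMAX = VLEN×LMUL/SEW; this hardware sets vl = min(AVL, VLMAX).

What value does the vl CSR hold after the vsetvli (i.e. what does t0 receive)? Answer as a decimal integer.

VLMAX = VLEN×LMUL/SEW = 256×1/32 = 8
vl ← min(2, 8) = 2

vl = 2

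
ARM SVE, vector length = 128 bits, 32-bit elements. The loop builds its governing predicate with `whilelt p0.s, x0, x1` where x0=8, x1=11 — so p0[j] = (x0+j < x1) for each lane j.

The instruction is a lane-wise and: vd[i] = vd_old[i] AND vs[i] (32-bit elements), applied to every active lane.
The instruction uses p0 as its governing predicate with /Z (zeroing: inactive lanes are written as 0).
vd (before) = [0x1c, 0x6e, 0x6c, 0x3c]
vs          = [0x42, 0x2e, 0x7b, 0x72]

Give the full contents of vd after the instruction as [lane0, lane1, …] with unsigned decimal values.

vd = [0, 46, 104, 0]

register lanes = 128/32 = 4
active while 8+j < 11, i.e. j ∈ [0,3) capped at 4 ⇒ 3
[0] and(0x1c,0x42) = 0x00
[1] and(0x6e,0x2e) = 0x2e
[2] and(0x6c,0x7b) = 0x68
[3] tail/zero = 0x00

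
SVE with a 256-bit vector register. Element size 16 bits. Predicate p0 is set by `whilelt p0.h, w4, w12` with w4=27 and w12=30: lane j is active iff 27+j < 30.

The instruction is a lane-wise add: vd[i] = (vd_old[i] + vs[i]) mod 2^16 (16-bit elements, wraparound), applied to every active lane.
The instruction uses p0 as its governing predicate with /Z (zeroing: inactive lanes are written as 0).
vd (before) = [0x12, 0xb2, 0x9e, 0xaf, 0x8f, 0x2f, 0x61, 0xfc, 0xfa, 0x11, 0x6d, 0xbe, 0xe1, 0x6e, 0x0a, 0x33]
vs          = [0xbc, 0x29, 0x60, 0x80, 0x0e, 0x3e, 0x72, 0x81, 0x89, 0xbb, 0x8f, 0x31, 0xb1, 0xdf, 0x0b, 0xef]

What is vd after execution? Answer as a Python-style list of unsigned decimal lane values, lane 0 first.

vd = [206, 219, 254, 0, 0, 0, 0, 0, 0, 0, 0, 0, 0, 0, 0, 0]

register lanes = 256/16 = 16
active while 27+j < 30, i.e. j ∈ [0,3) capped at 16 ⇒ 3
lane  0: add(0x12,0xbc) ⇒ 0xce
lane  1: add(0xb2,0x29) ⇒ 0xdb
lane  2: add(0x9e,0x60) ⇒ 0xfe
lane  3: tail/zero ⇒ 0x00
lane  4: tail/zero ⇒ 0x00
lane  5: tail/zero ⇒ 0x00
lane  6: tail/zero ⇒ 0x00
lane  7: tail/zero ⇒ 0x00
lane  8: tail/zero ⇒ 0x00
lane  9: tail/zero ⇒ 0x00
lane 10: tail/zero ⇒ 0x00
lane 11: tail/zero ⇒ 0x00
lane 12: tail/zero ⇒ 0x00
lane 13: tail/zero ⇒ 0x00
lane 14: tail/zero ⇒ 0x00
lane 15: tail/zero ⇒ 0x00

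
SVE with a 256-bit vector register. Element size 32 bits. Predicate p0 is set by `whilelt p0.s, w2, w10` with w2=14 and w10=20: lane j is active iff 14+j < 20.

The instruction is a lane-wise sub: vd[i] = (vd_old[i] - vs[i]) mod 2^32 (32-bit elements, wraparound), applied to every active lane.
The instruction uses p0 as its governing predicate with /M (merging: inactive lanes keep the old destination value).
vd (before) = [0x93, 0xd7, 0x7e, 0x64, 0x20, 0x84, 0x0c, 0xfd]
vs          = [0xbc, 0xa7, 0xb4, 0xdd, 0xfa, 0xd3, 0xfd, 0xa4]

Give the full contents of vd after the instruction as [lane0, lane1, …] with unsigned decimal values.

register lanes = 256/32 = 8
active while 14+j < 20, i.e. j ∈ [0,6) capped at 8 ⇒ 6
  i=0: sub(0x93,0xbc) → 4294967255
  i=1: sub(0xd7,0xa7) → 48
  i=2: sub(0x7e,0xb4) → 4294967242
  i=3: sub(0x64,0xdd) → 4294967175
  i=4: sub(0x20,0xfa) → 4294967078
  i=5: sub(0x84,0xd3) → 4294967217
  i=6: tail/keep → 12
  i=7: tail/keep → 253

vd = [4294967255, 48, 4294967242, 4294967175, 4294967078, 4294967217, 12, 253]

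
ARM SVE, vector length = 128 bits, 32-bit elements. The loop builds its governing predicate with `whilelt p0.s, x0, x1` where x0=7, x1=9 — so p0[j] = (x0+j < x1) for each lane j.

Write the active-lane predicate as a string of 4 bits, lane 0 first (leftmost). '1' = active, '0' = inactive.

lane count: 128 div 32 = 4
p0[j] = (7+j < 9); true for j=0..1 → 2 lanes set
bits (lane 0 leftmost): 1100

predicate = 1100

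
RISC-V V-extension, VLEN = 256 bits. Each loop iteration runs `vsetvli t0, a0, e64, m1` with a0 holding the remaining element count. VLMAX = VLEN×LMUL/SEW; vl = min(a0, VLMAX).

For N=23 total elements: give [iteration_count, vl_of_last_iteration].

[iterations, last_vl] = [6, 3]

VLMAX = VLEN×LMUL/SEW = 256×1/64 = 4
23 elements at 4/iter → 6 passes, remainder 3 on the last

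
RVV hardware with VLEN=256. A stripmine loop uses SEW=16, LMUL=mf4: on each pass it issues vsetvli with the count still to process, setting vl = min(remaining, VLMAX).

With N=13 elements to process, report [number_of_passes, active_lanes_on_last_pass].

[iterations, last_vl] = [4, 1]

VLMAX = (256 × 1/4) / 16 = 4 lanes
N=13: ⌈13/4⌉ = 4 iters; last vl = 13 − 3×4 = 1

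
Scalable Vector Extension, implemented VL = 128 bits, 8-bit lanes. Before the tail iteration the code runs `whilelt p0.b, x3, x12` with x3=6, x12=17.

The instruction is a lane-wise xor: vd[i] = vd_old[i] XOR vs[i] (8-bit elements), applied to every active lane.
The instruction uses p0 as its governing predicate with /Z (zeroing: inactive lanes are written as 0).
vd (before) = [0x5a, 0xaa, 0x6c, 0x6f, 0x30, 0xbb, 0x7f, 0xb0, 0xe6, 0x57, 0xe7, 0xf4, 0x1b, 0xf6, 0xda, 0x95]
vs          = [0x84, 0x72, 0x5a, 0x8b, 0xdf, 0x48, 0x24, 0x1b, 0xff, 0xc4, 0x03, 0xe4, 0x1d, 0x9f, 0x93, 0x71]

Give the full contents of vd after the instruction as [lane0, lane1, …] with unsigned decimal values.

lane count: 128 div 8 = 16
p0[j] = (6+j < 17); true for j=0..10 → 11 lanes set
lane  0: xor(0x5a,0x84) ⇒ 0xde
lane  1: xor(0xaa,0x72) ⇒ 0xd8
lane  2: xor(0x6c,0x5a) ⇒ 0x36
lane  3: xor(0x6f,0x8b) ⇒ 0xe4
lane  4: xor(0x30,0xdf) ⇒ 0xef
lane  5: xor(0xbb,0x48) ⇒ 0xf3
lane  6: xor(0x7f,0x24) ⇒ 0x5b
lane  7: xor(0xb0,0x1b) ⇒ 0xab
lane  8: xor(0xe6,0xff) ⇒ 0x19
lane  9: xor(0x57,0xc4) ⇒ 0x93
lane 10: xor(0xe7,0x03) ⇒ 0xe4
lane 11: tail/zero ⇒ 0x00
lane 12: tail/zero ⇒ 0x00
lane 13: tail/zero ⇒ 0x00
lane 14: tail/zero ⇒ 0x00
lane 15: tail/zero ⇒ 0x00

vd = [222, 216, 54, 228, 239, 243, 91, 171, 25, 147, 228, 0, 0, 0, 0, 0]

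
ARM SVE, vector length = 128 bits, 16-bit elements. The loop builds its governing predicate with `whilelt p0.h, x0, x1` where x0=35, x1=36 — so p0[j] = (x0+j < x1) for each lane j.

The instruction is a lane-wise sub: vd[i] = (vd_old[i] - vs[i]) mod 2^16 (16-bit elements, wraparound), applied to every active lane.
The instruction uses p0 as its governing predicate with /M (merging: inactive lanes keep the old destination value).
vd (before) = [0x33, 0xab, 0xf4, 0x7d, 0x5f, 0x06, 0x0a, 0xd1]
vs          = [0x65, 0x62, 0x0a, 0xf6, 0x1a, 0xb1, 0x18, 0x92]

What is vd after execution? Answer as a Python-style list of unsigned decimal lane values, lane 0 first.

vd = [65486, 171, 244, 125, 95, 6, 10, 209]

register lanes = 128/16 = 8
whilelt: lane j active iff 35+j < 36 → j < 1 → 1 active
lane  0: sub(0x33,0x65) ⇒ 0xffce
lane  1: tail/keep ⇒ 0xab
lane  2: tail/keep ⇒ 0xf4
lane  3: tail/keep ⇒ 0x7d
lane  4: tail/keep ⇒ 0x5f
lane  5: tail/keep ⇒ 0x06
lane  6: tail/keep ⇒ 0x0a
lane  7: tail/keep ⇒ 0xd1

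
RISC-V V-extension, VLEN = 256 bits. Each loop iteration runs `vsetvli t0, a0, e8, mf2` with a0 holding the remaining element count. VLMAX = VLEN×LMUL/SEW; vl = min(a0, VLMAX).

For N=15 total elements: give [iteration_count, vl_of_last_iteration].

[iterations, last_vl] = [1, 15]

lanes per group: 256·1/2/8 = 16
15 elements at 16/iter → 1 passes, remainder 15 on the last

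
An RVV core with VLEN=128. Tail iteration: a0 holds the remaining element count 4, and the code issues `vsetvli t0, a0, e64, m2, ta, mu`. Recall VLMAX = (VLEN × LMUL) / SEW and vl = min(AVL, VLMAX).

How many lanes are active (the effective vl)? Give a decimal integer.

lanes per group: 128·2/64 = 4
vl = min(AVL, VLMAX) = min(4, 4) = 4

vl = 4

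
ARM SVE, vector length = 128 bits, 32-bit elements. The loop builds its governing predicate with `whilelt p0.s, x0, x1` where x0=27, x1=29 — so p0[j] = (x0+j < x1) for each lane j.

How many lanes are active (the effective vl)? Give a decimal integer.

vl = 2

register lanes = 128/32 = 4
whilelt: lane j active iff 27+j < 29 → j < 2 → 2 active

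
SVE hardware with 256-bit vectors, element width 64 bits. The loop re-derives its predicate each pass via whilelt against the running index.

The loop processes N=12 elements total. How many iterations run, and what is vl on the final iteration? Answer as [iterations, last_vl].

[iterations, last_vl] = [3, 4]

256-bit reg / 64-bit elem → 4 lanes
12 elements at 4/iter → 3 passes, remainder 4 on the last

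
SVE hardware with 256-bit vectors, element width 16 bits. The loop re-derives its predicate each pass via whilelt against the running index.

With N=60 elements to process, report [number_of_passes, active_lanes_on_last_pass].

[iterations, last_vl] = [4, 12]

register lanes = 256/16 = 16
N=60: ⌈60/16⌉ = 4 iters; last vl = 60 − 3×16 = 12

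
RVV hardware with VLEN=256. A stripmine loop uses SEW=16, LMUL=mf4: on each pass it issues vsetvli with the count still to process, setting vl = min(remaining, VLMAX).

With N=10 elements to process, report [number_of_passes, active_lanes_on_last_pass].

[iterations, last_vl] = [3, 2]

VLMAX = VLEN×LMUL/SEW = 256×1/4/16 = 4
10 elements at 4/iter → 3 passes, remainder 2 on the last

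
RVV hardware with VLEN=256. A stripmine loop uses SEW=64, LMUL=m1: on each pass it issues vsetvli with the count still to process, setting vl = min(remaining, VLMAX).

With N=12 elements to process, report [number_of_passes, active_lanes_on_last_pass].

[iterations, last_vl] = [3, 4]

VLMAX = VLEN×LMUL/SEW = 256×1/64 = 4
iterations = ceil(12/4) = 3; final-pass vl = 4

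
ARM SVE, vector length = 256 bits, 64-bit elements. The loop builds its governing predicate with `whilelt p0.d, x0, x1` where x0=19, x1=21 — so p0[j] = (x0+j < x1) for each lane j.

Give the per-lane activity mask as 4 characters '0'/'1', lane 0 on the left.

predicate = 1100

256-bit reg / 64-bit elem → 4 lanes
p0[j] = (19+j < 21); true for j=0..1 → 2 lanes set
bits (lane 0 leftmost): 1100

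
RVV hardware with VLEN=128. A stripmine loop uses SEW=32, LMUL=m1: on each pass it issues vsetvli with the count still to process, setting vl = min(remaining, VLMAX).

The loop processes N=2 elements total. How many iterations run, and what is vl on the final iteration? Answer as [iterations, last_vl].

lanes per group: 128·1/32 = 4
2 elements at 4/iter → 1 passes, remainder 2 on the last

[iterations, last_vl] = [1, 2]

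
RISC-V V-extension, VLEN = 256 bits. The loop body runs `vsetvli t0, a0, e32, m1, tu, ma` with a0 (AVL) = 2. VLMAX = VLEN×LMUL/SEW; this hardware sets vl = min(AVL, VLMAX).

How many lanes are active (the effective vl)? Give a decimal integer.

vl = 2

VLMAX = VLEN×LMUL/SEW = 256×1/32 = 8
vl ← min(2, 8) = 2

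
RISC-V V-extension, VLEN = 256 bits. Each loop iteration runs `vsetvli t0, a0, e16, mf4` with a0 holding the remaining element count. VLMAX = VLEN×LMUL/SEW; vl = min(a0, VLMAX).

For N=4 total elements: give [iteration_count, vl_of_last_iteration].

[iterations, last_vl] = [1, 4]

VLMAX = (256 × 1/4) / 16 = 4 lanes
iterations = ceil(4/4) = 1; final-pass vl = 4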